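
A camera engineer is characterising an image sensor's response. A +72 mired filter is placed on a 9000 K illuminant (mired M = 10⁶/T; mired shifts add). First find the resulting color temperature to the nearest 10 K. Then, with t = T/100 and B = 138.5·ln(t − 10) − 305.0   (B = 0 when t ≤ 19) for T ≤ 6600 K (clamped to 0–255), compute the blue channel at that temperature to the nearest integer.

M_in = 10⁶/9000 = 111.11; M_out = 111.11 + (+72) = 183.11.
T_out = 10⁶/183.11 = 5461.2 K → 5460 K; t = 54.6.
B = 138.5·ln(54.6 − 10) − 305.0 = 138.5·ln 44.6 − 305.0 = 138.5·3.7977 − 305.0 = 220.986.
Rounded: 221.

221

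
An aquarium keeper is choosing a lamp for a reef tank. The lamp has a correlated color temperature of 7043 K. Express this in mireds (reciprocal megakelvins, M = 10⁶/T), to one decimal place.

142.0 mireds

M = 10⁶ / 7043 = 141.985 → 142.0 mireds.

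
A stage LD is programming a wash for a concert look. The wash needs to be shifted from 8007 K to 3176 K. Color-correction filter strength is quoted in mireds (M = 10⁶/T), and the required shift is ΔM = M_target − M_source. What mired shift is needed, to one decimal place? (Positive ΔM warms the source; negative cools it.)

M_source = 10⁶/8007 = 124.891; M_target = 10⁶/3176 = 314.861.
ΔM = 314.861 − 124.891 = 189.971 → +190.0 mireds, a warming shift.

+190.0 mireds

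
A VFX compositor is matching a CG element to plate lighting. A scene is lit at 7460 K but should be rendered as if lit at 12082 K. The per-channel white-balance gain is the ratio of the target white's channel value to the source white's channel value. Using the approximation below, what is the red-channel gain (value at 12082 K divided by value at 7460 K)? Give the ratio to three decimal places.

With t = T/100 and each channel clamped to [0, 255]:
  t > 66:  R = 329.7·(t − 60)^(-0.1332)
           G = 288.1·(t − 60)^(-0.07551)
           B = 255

At 7460 K (t = 74.6):
  R = 329.7·(74.6 − 60)^(-0.1332) = 329.7·14.6^(-0.1332) = 329.7·0.69969 = 230.689.
At 12082 K (t = 120.82):
  R = 329.7·(120.82 − 60)^(-0.1332) = 329.7·60.82^(-0.1332) = 329.7·0.57858 = 190.759.
Gain = 190.759 / 230.689 = 0.8269 → 0.827.

0.827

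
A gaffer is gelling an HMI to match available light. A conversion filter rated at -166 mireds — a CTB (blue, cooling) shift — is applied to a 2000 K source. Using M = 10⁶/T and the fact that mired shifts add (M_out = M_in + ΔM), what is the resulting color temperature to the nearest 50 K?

M_in = 10⁶/2000 = 500.00 mireds.
M_out = 500.00 + (-166) = 334.00 mireds.
T_out = 10⁶/334.00 = 2994.0 K → 3000 K.

3000 K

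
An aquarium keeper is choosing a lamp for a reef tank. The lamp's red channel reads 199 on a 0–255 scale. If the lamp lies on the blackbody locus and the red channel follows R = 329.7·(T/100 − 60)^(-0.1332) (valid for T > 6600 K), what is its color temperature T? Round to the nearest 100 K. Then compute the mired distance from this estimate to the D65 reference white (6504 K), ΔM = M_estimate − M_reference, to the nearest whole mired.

-58 mireds

(t − 60)^(-0.1332) = 199/329.7 = 0.60358.
t − 60 = 0.60358^(1/-0.1332) = 0.60358^(-7.508) = 44.273, so t = 104.273.
T = 100·t = 10427 K → 10400 K to the nearest 100 K.
M_estimate = 10⁶/10400 = 96.15; M_reference = 10⁶/6504 = 153.75.
ΔM = 96.15 − 153.75 = -57.60 → -58 mireds.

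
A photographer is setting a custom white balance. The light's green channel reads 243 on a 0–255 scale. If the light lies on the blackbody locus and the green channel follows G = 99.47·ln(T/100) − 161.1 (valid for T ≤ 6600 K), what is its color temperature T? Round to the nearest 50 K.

5800 K

ln t = (243 + 161.1) / 99.47 = 4.0625.
t = e^4.0625 = 58.121.
T = 100·t = 5812 K → 5800 K to the nearest 50 K.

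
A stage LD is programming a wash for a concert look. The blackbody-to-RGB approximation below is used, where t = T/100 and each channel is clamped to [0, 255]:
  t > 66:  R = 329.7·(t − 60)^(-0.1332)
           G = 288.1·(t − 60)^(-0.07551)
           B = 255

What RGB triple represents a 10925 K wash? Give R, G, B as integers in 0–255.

t = 10925/100 = 109.25; the t > 66 branch applies.
R = 329.7·(109.25 − 60)^(-0.1332) = 329.7·49.25^(-0.1332) = 329.7·0.59507 = 196.196.
G = 288.1·(109.25 − 60)^(-0.07551) = 288.1·49.25^(-0.07551) = 288.1·0.74509 = 214.659.
B = 255 by definition for t > 66.
Rounded: (196, 215, 255).

R=196, G=215, B=255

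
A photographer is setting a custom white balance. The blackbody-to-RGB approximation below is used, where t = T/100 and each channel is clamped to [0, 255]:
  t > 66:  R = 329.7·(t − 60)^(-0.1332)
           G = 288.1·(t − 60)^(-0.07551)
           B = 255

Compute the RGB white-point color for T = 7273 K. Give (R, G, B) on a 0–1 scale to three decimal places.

(0.921, 0.932, 1.000)

t = 7273/100 = 72.73; the t > 66 branch applies.
R = 329.7·(72.73 − 60)^(-0.1332) = 329.7·12.73^(-0.1332) = 329.7·0.71259 = 234.939.
G = 288.1·(72.73 − 60)^(-0.07551) = 288.1·12.73^(-0.07551) = 288.1·0.82523 = 237.748.
B = 255 by definition for t > 66.
Dividing each by 255: (0.9213, 0.9323, 1.0000) → (0.921, 0.932, 1.000).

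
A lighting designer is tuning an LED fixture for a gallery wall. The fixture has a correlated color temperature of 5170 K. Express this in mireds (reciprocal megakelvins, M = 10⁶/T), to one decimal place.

M = 10⁶ / 5170 = 193.424 → 193.4 mireds.

193.4 mireds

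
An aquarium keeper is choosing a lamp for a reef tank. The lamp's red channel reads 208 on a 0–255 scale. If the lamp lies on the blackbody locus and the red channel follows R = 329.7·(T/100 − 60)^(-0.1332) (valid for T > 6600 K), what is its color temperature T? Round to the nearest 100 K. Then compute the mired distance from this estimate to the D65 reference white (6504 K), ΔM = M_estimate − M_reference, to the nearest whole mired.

(t − 60)^(-0.1332) = 208/329.7 = 0.63088.
t − 60 = 0.63088^(1/-0.1332) = 0.63088^(-7.508) = 31.763, so t = 91.763.
T = 100·t = 9176 K → 9200 K to the nearest 100 K.
M_estimate = 10⁶/9200 = 108.70; M_reference = 10⁶/6504 = 153.75.
ΔM = 108.70 − 153.75 = -45.06 → -45 mireds.

-45 mireds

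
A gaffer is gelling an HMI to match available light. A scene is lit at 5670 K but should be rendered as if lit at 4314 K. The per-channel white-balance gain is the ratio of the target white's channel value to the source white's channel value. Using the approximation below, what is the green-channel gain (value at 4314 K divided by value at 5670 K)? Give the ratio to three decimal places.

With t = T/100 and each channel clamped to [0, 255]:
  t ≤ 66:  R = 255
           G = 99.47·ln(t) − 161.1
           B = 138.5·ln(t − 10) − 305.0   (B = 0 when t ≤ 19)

0.887

At 5670 K (t = 56.7):
  G = 99.47·ln 56.7 − 161.1 = 99.47·4.0378 − 161.1 = 240.537.
At 4314 K (t = 43.14):
  G = 99.47·ln 43.14 − 161.1 = 99.47·3.7645 − 161.1 = 213.350.
Gain = 213.350 / 240.537 = 0.8870 → 0.887.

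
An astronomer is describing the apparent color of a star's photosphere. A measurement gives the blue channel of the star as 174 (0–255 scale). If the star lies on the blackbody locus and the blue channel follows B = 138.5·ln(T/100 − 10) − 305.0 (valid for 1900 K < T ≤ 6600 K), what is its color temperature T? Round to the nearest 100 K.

4200 K

ln(t − 10) = (174 + 305.0) / 138.5 = 3.4585.
t − 10 = e^3.4585 = 31.769, so t = 41.769.
T = 100·t = 4177 K → 4200 K to the nearest 100 K.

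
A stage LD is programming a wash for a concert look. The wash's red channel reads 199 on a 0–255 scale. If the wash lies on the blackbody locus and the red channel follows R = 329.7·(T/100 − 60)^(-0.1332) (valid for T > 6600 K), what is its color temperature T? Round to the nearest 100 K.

(t − 60)^(-0.1332) = 199/329.7 = 0.60358.
t − 60 = 0.60358^(1/-0.1332) = 0.60358^(-7.508) = 44.273, so t = 104.273.
T = 100·t = 10427 K → 10400 K to the nearest 100 K.

10400 K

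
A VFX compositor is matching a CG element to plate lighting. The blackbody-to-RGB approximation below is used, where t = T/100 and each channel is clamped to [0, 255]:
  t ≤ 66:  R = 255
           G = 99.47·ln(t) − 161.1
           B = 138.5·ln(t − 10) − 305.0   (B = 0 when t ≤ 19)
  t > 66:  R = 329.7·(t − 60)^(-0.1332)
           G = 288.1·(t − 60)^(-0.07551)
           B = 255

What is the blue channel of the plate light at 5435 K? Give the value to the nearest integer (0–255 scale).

t = 5435/100 = 54.35; the t ≤ 66 branch applies.
B = 138.5·ln(54.35 − 10) − 305.0 = 138.5·ln 44.35 − 305.0 = 138.5·3.7921 − 305.0 = 220.208.
Rounded: 220.

220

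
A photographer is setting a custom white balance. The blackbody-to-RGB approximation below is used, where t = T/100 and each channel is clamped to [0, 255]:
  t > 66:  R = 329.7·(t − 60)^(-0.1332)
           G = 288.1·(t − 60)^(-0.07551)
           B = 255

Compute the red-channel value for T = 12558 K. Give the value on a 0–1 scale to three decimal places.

0.741

t = 12558/100 = 125.58; the t > 66 branch applies.
R = 329.7·(125.58 − 60)^(-0.1332) = 329.7·65.58^(-0.1332) = 329.7·0.57280 = 188.853.
On a 0–1 scale: 188.853/255 = 0.7406 → 0.741.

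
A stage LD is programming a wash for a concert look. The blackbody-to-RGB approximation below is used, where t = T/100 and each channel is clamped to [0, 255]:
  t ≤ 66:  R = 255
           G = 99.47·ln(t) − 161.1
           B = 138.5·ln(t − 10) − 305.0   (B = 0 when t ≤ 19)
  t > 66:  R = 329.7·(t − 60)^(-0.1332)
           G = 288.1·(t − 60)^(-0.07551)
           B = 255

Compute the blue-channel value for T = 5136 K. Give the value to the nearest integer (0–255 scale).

211

t = 5136/100 = 51.36; the t ≤ 66 branch applies.
B = 138.5·ln(51.36 − 10) − 305.0 = 138.5·ln 41.36 − 305.0 = 138.5·3.7223 − 305.0 = 210.541.
Rounded: 211.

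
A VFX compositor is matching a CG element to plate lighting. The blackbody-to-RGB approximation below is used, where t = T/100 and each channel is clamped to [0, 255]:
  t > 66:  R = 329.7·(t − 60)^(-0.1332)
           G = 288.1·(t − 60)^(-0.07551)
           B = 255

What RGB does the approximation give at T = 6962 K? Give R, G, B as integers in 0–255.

R=244, G=243, B=255

t = 6962/100 = 69.62; the t > 66 branch applies.
R = 329.7·(69.62 − 60)^(-0.1332) = 329.7·9.62^(-0.1332) = 329.7·0.73968 = 243.871.
G = 288.1·(69.62 − 60)^(-0.07551) = 288.1·9.62^(-0.07551) = 288.1·0.84287 = 242.831.
B = 255 by definition for t > 66.
Rounded: (244, 243, 255).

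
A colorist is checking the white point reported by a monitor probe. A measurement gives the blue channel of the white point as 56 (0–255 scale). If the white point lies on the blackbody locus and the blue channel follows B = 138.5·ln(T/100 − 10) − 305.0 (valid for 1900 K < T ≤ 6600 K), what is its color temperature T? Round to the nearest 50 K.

ln(t − 10) = (56 + 305.0) / 138.5 = 2.6065.
t − 10 = e^2.6065 = 13.552, so t = 23.552.
T = 100·t = 2355 K → 2350 K to the nearest 50 K.

2350 K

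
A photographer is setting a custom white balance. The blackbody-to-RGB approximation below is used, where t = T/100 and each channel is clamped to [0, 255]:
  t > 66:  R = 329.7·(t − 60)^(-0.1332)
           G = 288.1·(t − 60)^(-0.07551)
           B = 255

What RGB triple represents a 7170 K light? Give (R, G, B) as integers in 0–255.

t = 7170/100 = 71.7; the t > 66 branch applies.
R = 329.7·(71.7 − 60)^(-0.1332) = 329.7·11.7^(-0.1332) = 329.7·0.72064 = 237.595.
G = 288.1·(71.7 − 60)^(-0.07551) = 288.1·11.7^(-0.07551) = 288.1·0.83050 = 239.268.
B = 255 by definition for t > 66.
Rounded: (238, 239, 255).

(238, 239, 255)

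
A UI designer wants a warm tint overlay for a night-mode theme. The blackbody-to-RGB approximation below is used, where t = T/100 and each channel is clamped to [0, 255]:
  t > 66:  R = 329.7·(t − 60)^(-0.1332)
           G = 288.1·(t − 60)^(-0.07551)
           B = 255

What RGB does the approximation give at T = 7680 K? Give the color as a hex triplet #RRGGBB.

#E2E9FF

t = 7680/100 = 76.8; the t > 66 branch applies.
R = 329.7·(76.8 − 60)^(-0.1332) = 329.7·16.8^(-0.1332) = 329.7·0.68673 = 226.416.
G = 288.1·(76.8 − 60)^(-0.07551) = 288.1·16.8^(-0.07551) = 288.1·0.80812 = 232.820.
B = 255 by definition for t > 66.
Rounded: (226, 233, 255).
In hex: #E2E9FF.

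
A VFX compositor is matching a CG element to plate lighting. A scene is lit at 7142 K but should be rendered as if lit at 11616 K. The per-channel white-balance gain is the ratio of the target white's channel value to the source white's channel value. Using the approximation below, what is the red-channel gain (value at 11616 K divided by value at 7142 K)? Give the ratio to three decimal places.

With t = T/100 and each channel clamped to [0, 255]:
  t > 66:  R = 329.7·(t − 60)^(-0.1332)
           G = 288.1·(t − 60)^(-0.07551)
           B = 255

At 7142 K (t = 71.42):
  R = 329.7·(71.42 − 60)^(-0.1332) = 329.7·11.42^(-0.1332) = 329.7·0.72297 = 238.362.
At 11616 K (t = 116.16):
  R = 329.7·(116.16 − 60)^(-0.1332) = 329.7·56.16^(-0.1332) = 329.7·0.58476 = 192.795.
Gain = 192.795 / 238.362 = 0.8088 → 0.809.

0.809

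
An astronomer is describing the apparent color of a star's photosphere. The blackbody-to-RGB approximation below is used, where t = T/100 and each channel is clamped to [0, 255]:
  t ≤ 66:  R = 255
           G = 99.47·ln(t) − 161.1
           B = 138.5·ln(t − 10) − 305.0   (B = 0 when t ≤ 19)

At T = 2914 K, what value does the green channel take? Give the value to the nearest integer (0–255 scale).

174

t = 2914/100 = 29.14; the t ≤ 66 branch applies.
G = 99.47·ln 29.14 − 161.1 = 99.47·3.3721 − 161.1 = 174.324.
Rounded: 174.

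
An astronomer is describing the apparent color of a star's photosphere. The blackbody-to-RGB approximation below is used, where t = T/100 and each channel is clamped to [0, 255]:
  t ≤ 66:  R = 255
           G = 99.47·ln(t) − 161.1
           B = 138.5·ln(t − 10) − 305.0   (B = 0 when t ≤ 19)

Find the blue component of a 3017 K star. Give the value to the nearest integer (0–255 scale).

111

t = 3017/100 = 30.17; the t ≤ 66 branch applies.
B = 138.5·ln(30.17 − 10) − 305.0 = 138.5·ln 20.17 − 305.0 = 138.5·3.0042 − 305.0 = 111.081.
Rounded: 111.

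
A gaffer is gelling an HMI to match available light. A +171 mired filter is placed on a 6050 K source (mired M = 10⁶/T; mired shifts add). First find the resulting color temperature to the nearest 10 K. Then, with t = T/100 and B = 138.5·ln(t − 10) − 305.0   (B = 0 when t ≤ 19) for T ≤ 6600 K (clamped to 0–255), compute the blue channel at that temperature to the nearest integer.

M_in = 10⁶/6050 = 165.29; M_out = 165.29 + (+171) = 336.29.
T_out = 10⁶/336.29 = 2973.6 K → 2970 K; t = 29.7.
B = 138.5·ln(29.7 − 10) − 305.0 = 138.5·ln 19.7 − 305.0 = 138.5·2.9806 − 305.0 = 107.816.
Rounded: 108.

108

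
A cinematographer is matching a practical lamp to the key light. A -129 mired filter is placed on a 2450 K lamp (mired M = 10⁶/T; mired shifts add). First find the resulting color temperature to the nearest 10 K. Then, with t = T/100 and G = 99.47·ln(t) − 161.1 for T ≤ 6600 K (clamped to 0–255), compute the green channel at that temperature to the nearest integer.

M_in = 10⁶/2450 = 408.16; M_out = 408.16 + (-129) = 279.16.
T_out = 10⁶/279.16 = 3582.1 K → 3580 K; t = 35.8.
G = 99.47·ln 35.8 − 161.1 = 99.47·3.5779 − 161.1 = 194.798.
Rounded: 195.

195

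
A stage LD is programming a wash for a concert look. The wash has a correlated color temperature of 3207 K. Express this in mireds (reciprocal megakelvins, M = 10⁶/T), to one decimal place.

311.8 mireds

M = 10⁶ / 3207 = 311.818 → 311.8 mireds.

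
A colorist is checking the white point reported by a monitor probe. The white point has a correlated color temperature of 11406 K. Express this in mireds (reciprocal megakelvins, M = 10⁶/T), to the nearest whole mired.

M = 10⁶ / 11406 = 87.673 → 88 mireds.

88 mireds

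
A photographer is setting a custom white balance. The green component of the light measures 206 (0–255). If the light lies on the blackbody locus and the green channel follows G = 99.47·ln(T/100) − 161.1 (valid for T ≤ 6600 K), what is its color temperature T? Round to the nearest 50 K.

4000 K

ln t = (206 + 161.1) / 99.47 = 3.6906.
t = e^3.6906 = 40.067.
T = 100·t = 4007 K → 4000 K to the nearest 50 K.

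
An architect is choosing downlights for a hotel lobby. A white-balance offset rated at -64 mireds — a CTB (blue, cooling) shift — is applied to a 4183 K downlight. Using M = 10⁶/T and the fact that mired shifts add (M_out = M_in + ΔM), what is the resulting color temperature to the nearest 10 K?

5710 K

M_in = 10⁶/4183 = 239.06 mireds.
M_out = 239.06 + (-64) = 175.06 mireds.
T_out = 10⁶/175.06 = 5712.2 K → 5710 K.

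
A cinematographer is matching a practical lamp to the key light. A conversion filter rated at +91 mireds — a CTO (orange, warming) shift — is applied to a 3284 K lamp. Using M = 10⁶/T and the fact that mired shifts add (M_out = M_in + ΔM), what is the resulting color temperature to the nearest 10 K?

M_in = 10⁶/3284 = 304.51 mireds.
M_out = 304.51 + (+91) = 395.51 mireds.
T_out = 10⁶/395.51 = 2528.4 K → 2530 K.

2530 K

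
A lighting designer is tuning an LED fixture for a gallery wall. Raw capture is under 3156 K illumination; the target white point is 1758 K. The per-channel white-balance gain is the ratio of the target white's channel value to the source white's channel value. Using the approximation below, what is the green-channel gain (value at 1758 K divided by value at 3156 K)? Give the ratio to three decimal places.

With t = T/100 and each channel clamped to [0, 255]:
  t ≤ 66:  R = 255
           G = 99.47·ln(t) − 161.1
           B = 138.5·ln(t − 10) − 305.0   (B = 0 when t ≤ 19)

At 3156 K (t = 31.56):
  G = 99.47·ln 31.56 − 161.1 = 99.47·3.4519 − 161.1 = 182.260.
At 1758 K (t = 17.58):
  G = 99.47·ln 17.58 − 161.1 = 99.47·2.8668 − 161.1 = 124.057.
Gain = 124.057 / 182.260 = 0.6807 → 0.681.

0.681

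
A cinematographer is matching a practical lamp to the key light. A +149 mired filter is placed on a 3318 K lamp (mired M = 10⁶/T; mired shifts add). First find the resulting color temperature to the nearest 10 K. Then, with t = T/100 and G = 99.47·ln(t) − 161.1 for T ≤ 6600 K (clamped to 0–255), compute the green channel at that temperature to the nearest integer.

147

M_in = 10⁶/3318 = 301.39; M_out = 301.39 + (+149) = 450.39.
T_out = 10⁶/450.39 = 2220.3 K → 2220 K; t = 22.2.
G = 99.47·ln 22.2 − 161.1 = 99.47·3.1001 − 161.1 = 147.266.
Rounded: 147.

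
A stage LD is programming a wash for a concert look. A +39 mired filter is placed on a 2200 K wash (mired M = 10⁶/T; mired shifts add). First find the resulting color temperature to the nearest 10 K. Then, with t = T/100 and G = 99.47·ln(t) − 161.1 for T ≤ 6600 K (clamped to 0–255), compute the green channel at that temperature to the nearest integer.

138

M_in = 10⁶/2200 = 454.55; M_out = 454.55 + (+39) = 493.55.
T_out = 10⁶/493.55 = 2026.2 K → 2030 K; t = 20.3.
G = 99.47·ln 20.3 − 161.1 = 99.47·3.0106 − 161.1 = 138.366.
Rounded: 138.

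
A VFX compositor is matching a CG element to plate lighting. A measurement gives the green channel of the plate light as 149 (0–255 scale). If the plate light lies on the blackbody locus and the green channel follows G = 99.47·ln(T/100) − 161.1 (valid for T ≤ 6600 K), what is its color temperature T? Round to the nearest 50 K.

2250 K

ln t = (149 + 161.1) / 99.47 = 3.1175.
t = e^3.1175 = 22.590.
T = 100·t = 2259 K → 2250 K to the nearest 50 K.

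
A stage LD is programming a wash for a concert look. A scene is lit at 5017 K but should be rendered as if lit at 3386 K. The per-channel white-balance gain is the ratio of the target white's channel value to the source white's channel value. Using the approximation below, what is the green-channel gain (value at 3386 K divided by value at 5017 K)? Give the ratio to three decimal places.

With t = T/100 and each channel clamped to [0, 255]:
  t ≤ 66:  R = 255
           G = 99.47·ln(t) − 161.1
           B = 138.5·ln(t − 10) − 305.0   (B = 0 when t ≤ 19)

0.829

At 5017 K (t = 50.17):
  G = 99.47·ln 50.17 − 161.1 = 99.47·3.9154 − 161.1 = 228.367.
At 3386 K (t = 33.86):
  G = 99.47·ln 33.86 − 161.1 = 99.47·3.5222 − 161.1 = 189.257.
Gain = 189.257 / 228.367 = 0.8287 → 0.829.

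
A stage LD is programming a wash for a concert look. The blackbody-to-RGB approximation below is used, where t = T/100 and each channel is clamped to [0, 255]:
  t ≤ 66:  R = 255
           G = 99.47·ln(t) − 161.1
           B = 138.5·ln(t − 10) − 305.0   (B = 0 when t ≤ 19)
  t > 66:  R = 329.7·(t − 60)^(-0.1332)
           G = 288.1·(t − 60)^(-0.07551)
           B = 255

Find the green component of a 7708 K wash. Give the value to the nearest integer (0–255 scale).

233

t = 7708/100 = 77.08; the t > 66 branch applies.
G = 288.1·(77.08 − 60)^(-0.07551) = 288.1·17.08^(-0.07551) = 288.1·0.80711 = 232.530.
Rounded: 233.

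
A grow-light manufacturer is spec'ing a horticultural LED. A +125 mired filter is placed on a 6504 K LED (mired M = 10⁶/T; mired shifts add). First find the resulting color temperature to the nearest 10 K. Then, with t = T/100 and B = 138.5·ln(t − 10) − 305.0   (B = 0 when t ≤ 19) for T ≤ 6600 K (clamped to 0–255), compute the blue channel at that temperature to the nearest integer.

146

M_in = 10⁶/6504 = 153.75; M_out = 153.75 + (+125) = 278.75.
T_out = 10⁶/278.75 = 3587.4 K → 3590 K; t = 35.9.
B = 138.5·ln(35.9 − 10) − 305.0 = 138.5·ln 25.9 − 305.0 = 138.5·3.2542 − 305.0 = 145.713.
Rounded: 146.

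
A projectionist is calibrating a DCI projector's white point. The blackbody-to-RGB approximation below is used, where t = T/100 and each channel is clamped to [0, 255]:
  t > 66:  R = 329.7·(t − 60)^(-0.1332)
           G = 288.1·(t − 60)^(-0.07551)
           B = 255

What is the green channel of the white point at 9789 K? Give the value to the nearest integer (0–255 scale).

t = 9789/100 = 97.89; the t > 66 branch applies.
G = 288.1·(97.89 − 60)^(-0.07551) = 288.1·37.89^(-0.07551) = 288.1·0.75999 = 218.952.
Rounded: 219.

219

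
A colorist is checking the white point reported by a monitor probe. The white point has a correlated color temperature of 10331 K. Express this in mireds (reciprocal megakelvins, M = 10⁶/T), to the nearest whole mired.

97 mireds

M = 10⁶ / 10331 = 96.796 → 97 mireds.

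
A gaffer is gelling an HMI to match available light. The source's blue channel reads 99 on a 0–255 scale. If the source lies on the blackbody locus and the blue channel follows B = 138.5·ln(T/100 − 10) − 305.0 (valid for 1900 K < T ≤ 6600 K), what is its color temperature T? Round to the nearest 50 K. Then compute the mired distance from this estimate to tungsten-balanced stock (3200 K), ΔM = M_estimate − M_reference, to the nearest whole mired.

ln(t − 10) = (99 + 305.0) / 138.5 = 2.9170.
t − 10 = e^2.9170 = 18.485, so t = 28.485.
T = 100·t = 2849 K → 2850 K to the nearest 50 K.
M_estimate = 10⁶/2850 = 350.88; M_reference = 10⁶/3200 = 312.50.
ΔM = 350.88 − 312.50 = 38.38 → +38 mireds.

+38 mireds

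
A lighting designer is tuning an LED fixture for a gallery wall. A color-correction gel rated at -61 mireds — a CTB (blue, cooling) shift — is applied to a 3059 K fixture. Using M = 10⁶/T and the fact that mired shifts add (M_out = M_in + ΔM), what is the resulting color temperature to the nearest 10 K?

3760 K

M_in = 10⁶/3059 = 326.90 mireds.
M_out = 326.90 + (-61) = 265.90 mireds.
T_out = 10⁶/265.90 = 3760.8 K → 3760 K.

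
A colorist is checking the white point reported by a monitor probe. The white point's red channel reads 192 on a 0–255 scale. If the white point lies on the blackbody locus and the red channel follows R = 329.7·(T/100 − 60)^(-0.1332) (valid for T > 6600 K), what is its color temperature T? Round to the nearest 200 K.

11800 K

(t − 60)^(-0.1332) = 192/329.7 = 0.58235.
t − 60 = 0.58235^(1/-0.1332) = 0.58235^(-7.508) = 57.929, so t = 117.929.
T = 100·t = 11793 K → 11800 K to the nearest 200 K.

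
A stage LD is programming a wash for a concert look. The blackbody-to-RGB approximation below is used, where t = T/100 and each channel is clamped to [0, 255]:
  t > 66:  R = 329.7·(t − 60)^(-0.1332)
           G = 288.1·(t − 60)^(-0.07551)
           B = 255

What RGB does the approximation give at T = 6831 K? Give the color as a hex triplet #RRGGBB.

#F9F6FF

t = 6831/100 = 68.31; the t > 66 branch applies.
R = 329.7·(68.31 − 60)^(-0.1332) = 329.7·8.31^(-0.1332) = 329.7·0.75424 = 248.673.
G = 288.1·(68.31 − 60)^(-0.07551) = 288.1·8.31^(-0.07551) = 288.1·0.85224 = 245.530.
B = 255 by definition for t > 66.
Rounded: (249, 246, 255).
In hex: #F9F6FF.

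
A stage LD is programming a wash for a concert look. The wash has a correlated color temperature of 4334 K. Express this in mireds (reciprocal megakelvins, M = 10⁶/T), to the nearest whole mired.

M = 10⁶ / 4334 = 230.734 → 231 mireds.

231 mireds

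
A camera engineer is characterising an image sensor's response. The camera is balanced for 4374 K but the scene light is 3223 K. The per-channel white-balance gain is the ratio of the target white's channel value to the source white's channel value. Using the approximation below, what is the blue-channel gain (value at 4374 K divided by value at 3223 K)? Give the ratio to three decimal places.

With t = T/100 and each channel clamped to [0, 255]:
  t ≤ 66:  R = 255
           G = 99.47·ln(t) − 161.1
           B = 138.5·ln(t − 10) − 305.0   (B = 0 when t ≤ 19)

1.464

At 3223 K (t = 32.23):
  B = 138.5·ln(32.23 − 10) − 305.0 = 138.5·ln 22.23 − 305.0 = 138.5·3.1014 − 305.0 = 124.550.
At 4374 K (t = 43.74):
  B = 138.5·ln(43.74 − 10) − 305.0 = 138.5·ln 33.74 − 305.0 = 138.5·3.5187 − 305.0 = 182.338.
Gain = 182.338 / 124.550 = 1.4640 → 1.464.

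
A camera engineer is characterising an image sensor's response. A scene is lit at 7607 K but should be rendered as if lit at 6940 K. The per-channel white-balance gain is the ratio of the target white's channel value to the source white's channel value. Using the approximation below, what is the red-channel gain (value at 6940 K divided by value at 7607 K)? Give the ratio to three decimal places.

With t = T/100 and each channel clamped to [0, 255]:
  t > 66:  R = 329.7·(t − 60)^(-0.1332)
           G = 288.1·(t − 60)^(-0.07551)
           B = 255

1.074

At 7607 K (t = 76.07):
  R = 329.7·(76.07 − 60)^(-0.1332) = 329.7·16.07^(-0.1332) = 329.7·0.69081 = 227.760.
At 6940 K (t = 69.4):
  R = 329.7·(69.4 − 60)^(-0.1332) = 329.7·9.4^(-0.1332) = 329.7·0.74196 = 244.624.
Gain = 244.624 / 227.760 = 1.0740 → 1.074.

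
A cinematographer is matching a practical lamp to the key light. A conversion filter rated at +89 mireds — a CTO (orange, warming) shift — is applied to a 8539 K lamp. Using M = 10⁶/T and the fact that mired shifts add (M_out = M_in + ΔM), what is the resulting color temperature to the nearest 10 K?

M_in = 10⁶/8539 = 117.11 mireds.
M_out = 117.11 + (+89) = 206.11 mireds.
T_out = 10⁶/206.11 = 4851.8 K → 4850 K.

4850 K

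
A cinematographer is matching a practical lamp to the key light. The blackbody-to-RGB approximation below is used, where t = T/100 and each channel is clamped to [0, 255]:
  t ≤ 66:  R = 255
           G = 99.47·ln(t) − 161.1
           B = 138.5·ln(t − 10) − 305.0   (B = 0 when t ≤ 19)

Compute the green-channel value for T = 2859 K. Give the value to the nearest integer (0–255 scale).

t = 2859/100 = 28.59; the t ≤ 66 branch applies.
G = 99.47·ln 28.59 − 161.1 = 99.47·3.3531 − 161.1 = 172.429.
Rounded: 172.

172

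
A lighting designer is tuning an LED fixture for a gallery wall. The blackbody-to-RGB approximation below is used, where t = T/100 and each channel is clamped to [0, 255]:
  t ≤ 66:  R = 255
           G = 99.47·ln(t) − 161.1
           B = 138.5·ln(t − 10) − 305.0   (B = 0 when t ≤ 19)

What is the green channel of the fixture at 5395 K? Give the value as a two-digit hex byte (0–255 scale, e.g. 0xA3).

t = 5395/100 = 53.95; the t ≤ 66 branch applies.
G = 99.47·ln 53.95 − 161.1 = 99.47·3.9881 − 161.1 = 235.592.
Rounded: 236; in hex, 0xEC.

0xEC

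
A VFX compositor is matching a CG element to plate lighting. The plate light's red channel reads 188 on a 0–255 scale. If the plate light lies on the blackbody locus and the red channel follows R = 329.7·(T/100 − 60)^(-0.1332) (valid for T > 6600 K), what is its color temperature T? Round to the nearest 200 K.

(t − 60)^(-0.1332) = 188/329.7 = 0.57022.
t − 60 = 0.57022^(1/-0.1332) = 0.57022^(-7.508) = 67.848, so t = 127.848.
T = 100·t = 12785 K → 12800 K to the nearest 200 K.

12800 K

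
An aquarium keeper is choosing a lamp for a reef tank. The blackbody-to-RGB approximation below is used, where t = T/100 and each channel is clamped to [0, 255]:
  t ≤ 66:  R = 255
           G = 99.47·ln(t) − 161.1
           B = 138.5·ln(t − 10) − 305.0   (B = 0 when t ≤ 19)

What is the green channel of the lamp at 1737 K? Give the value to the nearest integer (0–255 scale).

123

t = 1737/100 = 17.37; the t ≤ 66 branch applies.
G = 99.47·ln 17.37 − 161.1 = 99.47·2.8547 − 161.1 = 122.861.
Rounded: 123.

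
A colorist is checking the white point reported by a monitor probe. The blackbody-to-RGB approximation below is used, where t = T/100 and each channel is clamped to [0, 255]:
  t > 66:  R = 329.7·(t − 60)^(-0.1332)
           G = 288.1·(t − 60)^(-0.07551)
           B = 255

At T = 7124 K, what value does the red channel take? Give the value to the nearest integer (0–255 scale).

239

t = 7124/100 = 71.24; the t > 66 branch applies.
R = 329.7·(71.24 − 60)^(-0.1332) = 329.7·11.24^(-0.1332) = 329.7·0.72450 = 238.867.
Rounded: 239.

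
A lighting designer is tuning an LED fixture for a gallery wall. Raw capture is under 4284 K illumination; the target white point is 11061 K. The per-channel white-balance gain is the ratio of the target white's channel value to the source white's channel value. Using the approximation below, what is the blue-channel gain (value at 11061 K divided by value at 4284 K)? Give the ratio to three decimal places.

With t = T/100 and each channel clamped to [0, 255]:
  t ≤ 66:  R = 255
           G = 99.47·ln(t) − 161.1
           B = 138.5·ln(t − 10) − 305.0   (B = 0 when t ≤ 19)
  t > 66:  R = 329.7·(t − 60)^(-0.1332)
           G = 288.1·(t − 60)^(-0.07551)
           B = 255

At 4284 K (t = 42.84):
  B = 138.5·ln(42.84 − 10) − 305.0 = 138.5·ln 32.84 − 305.0 = 138.5·3.4916 − 305.0 = 178.593.
At 11061 K (t = 110.61):
  B = 255 by definition for t > 66.
Gain = 255.000 / 178.593 = 1.4278 → 1.428.

1.428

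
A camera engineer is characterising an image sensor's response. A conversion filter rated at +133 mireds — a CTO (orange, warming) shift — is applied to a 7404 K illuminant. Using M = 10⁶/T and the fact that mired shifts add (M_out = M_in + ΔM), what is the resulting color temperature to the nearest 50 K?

M_in = 10⁶/7404 = 135.06 mireds.
M_out = 135.06 + (+133) = 268.06 mireds.
T_out = 10⁶/268.06 = 3730.5 K → 3750 K.

3750 K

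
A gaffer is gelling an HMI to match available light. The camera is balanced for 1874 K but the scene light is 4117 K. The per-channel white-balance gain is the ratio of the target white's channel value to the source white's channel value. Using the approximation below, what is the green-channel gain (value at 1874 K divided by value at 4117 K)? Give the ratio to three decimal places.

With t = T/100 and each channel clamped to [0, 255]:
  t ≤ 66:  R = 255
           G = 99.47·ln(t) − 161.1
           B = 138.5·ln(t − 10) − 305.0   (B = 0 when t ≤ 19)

At 4117 K (t = 41.17):
  G = 99.47·ln 41.17 − 161.1 = 99.47·3.7177 − 161.1 = 208.701.
At 1874 K (t = 18.74):
  G = 99.47·ln 18.74 − 161.1 = 99.47·2.9307 − 161.1 = 130.413.
Gain = 130.413 / 208.701 = 0.6249 → 0.625.

0.625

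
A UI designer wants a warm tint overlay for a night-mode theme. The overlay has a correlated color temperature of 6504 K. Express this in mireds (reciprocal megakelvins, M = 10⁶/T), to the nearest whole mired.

154 mireds

M = 10⁶ / 6504 = 153.752 → 154 mireds.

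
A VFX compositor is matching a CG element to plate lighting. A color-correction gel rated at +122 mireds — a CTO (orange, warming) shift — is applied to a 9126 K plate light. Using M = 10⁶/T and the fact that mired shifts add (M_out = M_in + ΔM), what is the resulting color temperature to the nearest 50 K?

4300 K

M_in = 10⁶/9126 = 109.58 mireds.
M_out = 109.58 + (+122) = 231.58 mireds.
T_out = 10⁶/231.58 = 4318.2 K → 4300 K.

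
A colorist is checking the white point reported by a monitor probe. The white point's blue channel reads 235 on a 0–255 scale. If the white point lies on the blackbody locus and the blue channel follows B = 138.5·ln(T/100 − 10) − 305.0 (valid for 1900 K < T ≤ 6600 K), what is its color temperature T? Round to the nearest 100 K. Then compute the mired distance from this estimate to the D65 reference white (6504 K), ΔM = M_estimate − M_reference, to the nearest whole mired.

ln(t − 10) = (235 + 305.0) / 138.5 = 3.8989.
t − 10 = e^3.8989 = 49.349, so t = 59.349.
T = 100·t = 5935 K → 5900 K to the nearest 100 K.
M_estimate = 10⁶/5900 = 169.49; M_reference = 10⁶/6504 = 153.75.
ΔM = 169.49 − 153.75 = 15.74 → +16 mireds.

+16 mireds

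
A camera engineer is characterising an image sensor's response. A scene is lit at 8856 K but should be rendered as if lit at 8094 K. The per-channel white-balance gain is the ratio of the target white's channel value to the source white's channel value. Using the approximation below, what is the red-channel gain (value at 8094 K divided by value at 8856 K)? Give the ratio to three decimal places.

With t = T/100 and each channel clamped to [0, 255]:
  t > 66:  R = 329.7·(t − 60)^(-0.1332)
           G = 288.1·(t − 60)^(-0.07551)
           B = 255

At 8856 K (t = 88.56):
  R = 329.7·(88.56 − 60)^(-0.1332) = 329.7·28.56^(-0.1332) = 329.7·0.63987 = 210.966.
At 8094 K (t = 80.94):
  R = 329.7·(80.94 − 60)^(-0.1332) = 329.7·20.94^(-0.1332) = 329.7·0.66688 = 219.869.
Gain = 219.869 / 210.966 = 1.0422 → 1.042.

1.042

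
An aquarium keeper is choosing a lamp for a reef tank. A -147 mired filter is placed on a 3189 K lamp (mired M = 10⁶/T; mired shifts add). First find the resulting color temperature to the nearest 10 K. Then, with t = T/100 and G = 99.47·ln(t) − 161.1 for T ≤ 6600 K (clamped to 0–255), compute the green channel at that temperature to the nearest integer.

M_in = 10⁶/3189 = 313.58; M_out = 313.58 + (-147) = 166.58.
T_out = 10⁶/166.58 = 6003.2 K → 6000 K; t = 60.
G = 99.47·ln 60 − 161.1 = 99.47·4.0943 − 161.1 = 246.164.
Rounded: 246.

246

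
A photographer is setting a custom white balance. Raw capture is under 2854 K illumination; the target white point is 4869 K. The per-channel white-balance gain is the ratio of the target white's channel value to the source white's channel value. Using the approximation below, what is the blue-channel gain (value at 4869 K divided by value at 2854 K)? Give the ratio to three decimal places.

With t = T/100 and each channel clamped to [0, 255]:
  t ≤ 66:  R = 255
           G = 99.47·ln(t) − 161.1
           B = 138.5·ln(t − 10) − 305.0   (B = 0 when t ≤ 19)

At 2854 K (t = 28.54):
  B = 138.5·ln(28.54 − 10) − 305.0 = 138.5·ln 18.54 − 305.0 = 138.5·2.9199 − 305.0 = 99.410.
At 4869 K (t = 48.69):
  B = 138.5·ln(48.69 − 10) − 305.0 = 138.5·ln 38.69 − 305.0 = 138.5·3.6556 − 305.0 = 201.298.
Gain = 201.298 / 99.410 = 2.0249 → 2.025.

2.025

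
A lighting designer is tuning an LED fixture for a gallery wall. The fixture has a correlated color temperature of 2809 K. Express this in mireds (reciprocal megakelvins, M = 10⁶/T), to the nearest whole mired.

356 mireds

M = 10⁶ / 2809 = 355.999 → 356 mireds.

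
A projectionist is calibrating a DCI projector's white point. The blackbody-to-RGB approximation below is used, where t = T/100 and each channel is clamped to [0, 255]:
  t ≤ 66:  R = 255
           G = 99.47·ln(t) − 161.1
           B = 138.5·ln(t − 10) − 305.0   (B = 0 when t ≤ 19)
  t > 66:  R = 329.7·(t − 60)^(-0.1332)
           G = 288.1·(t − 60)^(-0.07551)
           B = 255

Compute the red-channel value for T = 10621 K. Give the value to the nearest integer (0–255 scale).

198

t = 10621/100 = 106.21; the t > 66 branch applies.
R = 329.7·(106.21 − 60)^(-0.1332) = 329.7·46.21^(-0.1332) = 329.7·0.60015 = 197.868.
Rounded: 198.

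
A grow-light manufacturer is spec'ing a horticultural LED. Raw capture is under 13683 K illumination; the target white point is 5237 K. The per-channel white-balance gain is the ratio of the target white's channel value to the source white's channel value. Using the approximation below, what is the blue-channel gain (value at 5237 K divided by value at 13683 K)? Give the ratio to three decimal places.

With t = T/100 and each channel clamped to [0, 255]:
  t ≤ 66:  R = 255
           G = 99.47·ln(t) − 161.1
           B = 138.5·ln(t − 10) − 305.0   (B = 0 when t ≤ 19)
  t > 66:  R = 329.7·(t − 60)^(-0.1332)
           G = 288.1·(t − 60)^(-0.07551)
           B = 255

0.839

At 13683 K (t = 136.83):
  B = 255 by definition for t > 66.
At 5237 K (t = 52.37):
  B = 138.5·ln(52.37 − 10) − 305.0 = 138.5·ln 42.37 − 305.0 = 138.5·3.7464 − 305.0 = 213.882.
Gain = 213.882 / 255.000 = 0.8388 → 0.839.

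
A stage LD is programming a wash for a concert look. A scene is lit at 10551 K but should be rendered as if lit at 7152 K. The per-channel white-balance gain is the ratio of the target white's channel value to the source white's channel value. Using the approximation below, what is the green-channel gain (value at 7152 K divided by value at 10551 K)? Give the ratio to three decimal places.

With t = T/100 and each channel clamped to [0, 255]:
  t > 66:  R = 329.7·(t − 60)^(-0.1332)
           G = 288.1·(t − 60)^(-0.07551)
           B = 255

At 10551 K (t = 105.51):
  G = 288.1·(105.51 − 60)^(-0.07551) = 288.1·45.51^(-0.07551) = 288.1·0.74954 = 215.943.
At 7152 K (t = 71.52):
  G = 288.1·(71.52 − 60)^(-0.07551) = 288.1·11.52^(-0.07551) = 288.1·0.83148 = 239.548.
Gain = 239.548 / 215.943 = 1.1093 → 1.109.

1.109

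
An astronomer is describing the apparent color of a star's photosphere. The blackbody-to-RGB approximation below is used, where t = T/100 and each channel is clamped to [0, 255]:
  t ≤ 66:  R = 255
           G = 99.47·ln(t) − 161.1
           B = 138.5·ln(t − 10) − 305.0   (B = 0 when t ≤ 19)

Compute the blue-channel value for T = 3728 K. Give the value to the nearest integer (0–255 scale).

153

t = 3728/100 = 37.28; the t ≤ 66 branch applies.
B = 138.5·ln(37.28 − 10) − 305.0 = 138.5·ln 27.28 − 305.0 = 138.5·3.3062 − 305.0 = 152.902.
Rounded: 153.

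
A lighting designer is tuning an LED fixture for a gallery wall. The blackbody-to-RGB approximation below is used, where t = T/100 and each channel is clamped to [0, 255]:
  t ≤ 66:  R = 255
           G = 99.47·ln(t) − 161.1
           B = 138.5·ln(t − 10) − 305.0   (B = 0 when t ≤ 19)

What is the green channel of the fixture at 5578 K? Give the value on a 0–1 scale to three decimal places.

0.937

t = 5578/100 = 55.78; the t ≤ 66 branch applies.
G = 99.47·ln 55.78 − 161.1 = 99.47·4.0214 − 161.1 = 238.910.
On a 0–1 scale: 238.910/255 = 0.9369 → 0.937.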